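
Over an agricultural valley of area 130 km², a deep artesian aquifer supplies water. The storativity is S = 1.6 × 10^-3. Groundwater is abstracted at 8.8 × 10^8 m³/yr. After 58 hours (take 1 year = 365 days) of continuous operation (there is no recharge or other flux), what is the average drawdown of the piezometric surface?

Δh ≈ 28 m

A = 130 km² = 1.3 × 10^8 m²
Q = 8.8 × 10^8 m³/yr = 2.411 × 10^6 m³/d
t = 58 hours = 2.417 d
ΔV = Q × t = 2.411 × 10^6 m³/d × 2.417 d = 5.826 × 10^6 m³
Δh = ΔV / (S × A) = 5.826 × 10^6 / (0.0016 × 1.3 × 10^8) = 28.01 m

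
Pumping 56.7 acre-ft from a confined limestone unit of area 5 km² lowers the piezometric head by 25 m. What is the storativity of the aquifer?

A = 5 km² = 5 × 10^6 m²
ΔV = 56.7 acre-ft = 69940 m³
S = ΔV / (A × Δh) = 69940 m³ / (5 × 10^6 m² × 25 m) = 5.595 × 10^-4

S ≈ 5.6 × 10^-4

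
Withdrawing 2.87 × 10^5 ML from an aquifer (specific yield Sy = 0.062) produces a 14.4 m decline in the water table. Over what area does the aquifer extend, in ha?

A ≈ 32100 ha

ΔV = 2.87 × 10^5 ML = 2.87 × 10^8 m³
A = ΔV / (Sy × Δh) = 2.87 × 10^8 / (0.062 × 14.4) = 3.215 × 10^8 m²
A = 3.215 × 10^8 m² = 32150 ha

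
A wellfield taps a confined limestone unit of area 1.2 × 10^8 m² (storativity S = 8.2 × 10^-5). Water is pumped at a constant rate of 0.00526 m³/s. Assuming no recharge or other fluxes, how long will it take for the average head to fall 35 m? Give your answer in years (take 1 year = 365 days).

ΔV = S × A × Δh = 8.2 × 10^-5 × 1.2 × 10^8 × 35 = 3.444 × 10^5 m³
Q = 0.00526 m³/s = 454.5 m³/d
t = ΔV / Q = 3.444 × 10^5 m³ / 454.5 m³/d = 757.8 d
t = 757.8 d ≈ 2.076 years

t ≈ 2.08 years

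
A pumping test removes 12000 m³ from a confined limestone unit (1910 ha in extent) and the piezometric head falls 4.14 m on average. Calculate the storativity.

S ≈ 1.5 × 10^-4

A = 1910 ha = 1.91 × 10^7 m²
S = ΔV / (A × Δh) = 12000 m³ / (1.91 × 10^7 m² × 4.14 m) = 1.518 × 10^-4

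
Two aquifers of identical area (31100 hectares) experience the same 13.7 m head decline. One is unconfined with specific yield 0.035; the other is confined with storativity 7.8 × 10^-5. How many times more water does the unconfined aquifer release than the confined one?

A = 31100 hectares = 3.11 × 10^8 m²
Unconfined: ΔV_u = Sy × A × Δh = 0.035 × 3.11 × 10^8 × 13.7 = 1.491 × 10^8 m³
Confined: ΔV_c = S × A × Δh = 7.8 × 10^-5 × 3.11 × 10^8 × 13.7 = 3.323 × 10^5 m³
Ratio = ΔV_u / ΔV_c = Sy / S = 0.035 / 7.8 × 10^-5 = 448.7

ΔV_u / ΔV_c ≈ 449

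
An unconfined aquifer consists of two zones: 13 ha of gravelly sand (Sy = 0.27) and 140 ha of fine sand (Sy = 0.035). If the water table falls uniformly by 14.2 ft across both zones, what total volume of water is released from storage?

A₁ = 13 ha = 1.3 × 10^5 m²; A₂ = 140 ha = 1.4 × 10^6 m²
Δh = 14.2 ft = 4.328 m
ΔV₁ = 0.27 × 1.3 × 10^5 × 4.328 = 1.519 × 10^5 m³
ΔV₂ = 0.035 × 1.4 × 10^6 × 4.328 = 2.121 × 10^5 m³
ΔV = ΔV₁ + ΔV₂ = 3.64 × 10^5 m³

ΔV ≈ 3.64 × 10^5 m³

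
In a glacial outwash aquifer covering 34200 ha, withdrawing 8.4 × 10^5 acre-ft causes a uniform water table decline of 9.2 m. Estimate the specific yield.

A = 34200 ha = 3.42 × 10^8 m²
ΔV = 8.4 × 10^5 acre-ft = 1.036 × 10^9 m³
Sy = ΔV / (A × Δh) = 1.036 × 10^9 m³ / (3.42 × 10^8 m² × 9.2 m) = 0.3293

Sy ≈ 0.33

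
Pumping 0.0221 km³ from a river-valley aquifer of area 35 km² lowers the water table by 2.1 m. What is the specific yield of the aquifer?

Sy ≈ 0.3

A = 35 km² = 3.5 × 10^7 m²
ΔV = 0.0221 km³ = 2.21 × 10^7 m³
Sy = ΔV / (A × Δh) = 2.21 × 10^7 m³ / (3.5 × 10^7 m² × 2.1 m) = 0.3007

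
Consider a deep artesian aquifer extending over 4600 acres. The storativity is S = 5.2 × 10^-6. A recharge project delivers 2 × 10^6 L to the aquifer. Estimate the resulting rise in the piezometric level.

Δh ≈ 20.7 m

A = 4600 acres = 1.862 × 10^7 m²
ΔV = 2 × 10^6 L = 2000 m³
Δh = ΔV / (S × A) = 2000 m³ / (5.2 × 10^-6 × 1.862 × 10^7 m²) = 20.66 m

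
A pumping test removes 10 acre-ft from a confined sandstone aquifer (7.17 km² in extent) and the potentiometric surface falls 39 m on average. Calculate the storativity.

S ≈ 4.4 × 10^-5

A = 7.17 km² = 7.17 × 10^6 m²
ΔV = 10 acre-ft = 12330 m³
S = ΔV / (A × Δh) = 12330 m³ / (7.17 × 10^6 m² × 39 m) = 4.411 × 10^-5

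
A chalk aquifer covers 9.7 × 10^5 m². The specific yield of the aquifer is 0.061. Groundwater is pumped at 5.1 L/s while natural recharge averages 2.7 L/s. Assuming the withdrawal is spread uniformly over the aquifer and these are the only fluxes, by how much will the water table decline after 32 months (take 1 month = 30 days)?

Δh ≈ 3.36 m

Net abstraction = 5.1 − 2.7 = 2.4 L/s
Q_net = 2.4 L/s = 207.4 m³/d
t = 32 months = 960 d
ΔV = Q × t = 207.4 m³/d × 960 d = 1.991 × 10^5 m³
Δh = ΔV / (Sy × A) = 1.991 × 10^5 / (0.061 × 9.7 × 10^5) = 3.364 m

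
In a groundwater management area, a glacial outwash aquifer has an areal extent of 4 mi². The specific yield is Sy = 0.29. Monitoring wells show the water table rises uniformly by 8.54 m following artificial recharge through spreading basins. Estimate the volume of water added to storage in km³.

ΔV ≈ 0.0257 km³

A = 4 mi² = 1.036 × 10^7 m²
ΔV = Sy × A × Δh = 0.29 × 1.036 × 10^7 m² × 8.54 m = 2.566 × 10^7 m³
ΔV = 2.566 × 10^7 m³ = 0.02566 km³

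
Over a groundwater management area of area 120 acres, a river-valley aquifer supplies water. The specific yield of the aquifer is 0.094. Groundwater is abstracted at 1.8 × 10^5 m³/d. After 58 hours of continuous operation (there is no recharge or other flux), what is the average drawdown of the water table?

A = 120 acres = 4.856 × 10^5 m²
t = 58 hours = 2.417 d
ΔV = Q × t = 1.8 × 10^5 m³/d × 2.417 d = 4.35 × 10^5 m³
Δh = ΔV / (Sy × A) = 4.35 × 10^5 / (0.094 × 4.856 × 10^5) = 9.529 m

Δh ≈ 9.53 m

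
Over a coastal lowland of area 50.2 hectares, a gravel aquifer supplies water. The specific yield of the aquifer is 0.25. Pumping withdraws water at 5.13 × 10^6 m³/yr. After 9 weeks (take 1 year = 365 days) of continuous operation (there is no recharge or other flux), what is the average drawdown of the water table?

A = 50.2 hectares = 5.02 × 10^5 m²
Q = 5.13 × 10^6 m³/yr = 14050 m³/d
t = 9 weeks = 63 d
ΔV = Q × t = 14050 m³/d × 63 d = 8.855 × 10^5 m³
Δh = ΔV / (Sy × A) = 8.855 × 10^5 / (0.25 × 5.02 × 10^5) = 7.055 m

Δh ≈ 7.06 m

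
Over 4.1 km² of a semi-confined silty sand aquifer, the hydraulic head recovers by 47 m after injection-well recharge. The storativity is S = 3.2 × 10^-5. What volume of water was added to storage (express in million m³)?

ΔV ≈ 0.00617 million m³

A = 4.1 km² = 4.1 × 10^6 m²
ΔV = S × A × Δh = 3.2 × 10^-5 × 4.1 × 10^6 m² × 47 m = 6166 m³
ΔV = 6166 m³ = 0.006166 million m³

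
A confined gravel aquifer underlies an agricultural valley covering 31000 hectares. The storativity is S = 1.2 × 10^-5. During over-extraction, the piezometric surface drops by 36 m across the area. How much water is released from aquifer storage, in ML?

ΔV ≈ 134 ML

A = 31000 hectares = 3.1 × 10^8 m²
ΔV = S × A × Δh = 1.2 × 10^-5 × 3.1 × 10^8 m² × 36 m = 1.339 × 10^5 m³
ΔV = 1.339 × 10^5 m³ = 133.9 ML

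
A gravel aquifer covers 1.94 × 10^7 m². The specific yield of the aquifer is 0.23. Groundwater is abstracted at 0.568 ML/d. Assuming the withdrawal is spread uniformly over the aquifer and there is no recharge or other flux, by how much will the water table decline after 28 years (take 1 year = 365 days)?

Q = 0.568 ML/d = 568 m³/d
t = 28 years = 10220 d
ΔV = Q × t = 568 m³/d × 10220 d = 5.805 × 10^6 m³
Δh = ΔV / (Sy × A) = 5.805 × 10^6 / (0.23 × 1.94 × 10^7) = 1.301 m

Δh ≈ 1.3 m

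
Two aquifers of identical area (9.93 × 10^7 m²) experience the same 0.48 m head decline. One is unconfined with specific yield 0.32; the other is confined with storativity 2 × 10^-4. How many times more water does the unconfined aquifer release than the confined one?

ΔV_u / ΔV_c ≈ 1600

Unconfined: ΔV_u = Sy × A × Δh = 0.32 × 9.93 × 10^7 × 0.48 = 1.525 × 10^7 m³
Confined: ΔV_c = S × A × Δh = 2 × 10^-4 × 9.93 × 10^7 × 0.48 = 9533 m³
Ratio = ΔV_u / ΔV_c = Sy / S = 0.32 / 2 × 10^-4 = 1600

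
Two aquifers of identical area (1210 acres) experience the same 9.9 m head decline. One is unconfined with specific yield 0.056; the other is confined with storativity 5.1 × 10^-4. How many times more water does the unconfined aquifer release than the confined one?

A = 1210 acres = 4.897 × 10^6 m²
Unconfined: ΔV_u = Sy × A × Δh = 0.056 × 4.897 × 10^6 × 9.9 = 2.715 × 10^6 m³
Confined: ΔV_c = S × A × Δh = 5.1 × 10^-4 × 4.897 × 10^6 × 9.9 = 24720 m³
Ratio = ΔV_u / ΔV_c = Sy / S = 0.056 / 5.1 × 10^-4 = 109.8

ΔV_u / ΔV_c ≈ 110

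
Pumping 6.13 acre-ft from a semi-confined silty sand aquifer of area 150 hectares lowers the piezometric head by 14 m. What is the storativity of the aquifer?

S ≈ 3.6 × 10^-4

A = 150 hectares = 1.5 × 10^6 m²
ΔV = 6.13 acre-ft = 7561 m³
S = ΔV / (A × Δh) = 7561 m³ / (1.5 × 10^6 m² × 14 m) = 3.601 × 10^-4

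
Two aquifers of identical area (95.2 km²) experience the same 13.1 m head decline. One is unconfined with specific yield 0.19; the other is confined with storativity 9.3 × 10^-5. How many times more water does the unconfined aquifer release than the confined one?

ΔV_u / ΔV_c ≈ 2040

A = 95.2 km² = 9.52 × 10^7 m²
Unconfined: ΔV_u = Sy × A × Δh = 0.19 × 9.52 × 10^7 × 13.1 = 2.37 × 10^8 m³
Confined: ΔV_c = S × A × Δh = 9.3 × 10^-5 × 9.52 × 10^7 × 13.1 = 1.16 × 10^5 m³
Ratio = ΔV_u / ΔV_c = Sy / S = 0.19 / 9.3 × 10^-5 = 2043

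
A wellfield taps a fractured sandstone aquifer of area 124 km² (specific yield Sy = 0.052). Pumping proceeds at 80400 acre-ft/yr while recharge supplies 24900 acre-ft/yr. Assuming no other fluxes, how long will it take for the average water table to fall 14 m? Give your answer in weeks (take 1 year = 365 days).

t ≈ 68.8 weeks

A = 124 km² = 1.24 × 10^8 m²
ΔV = Sy × A × Δh = 0.052 × 1.24 × 10^8 × 14 = 9.027 × 10^7 m³
Net withdrawal = 80400 − 24900 = 55500 acre-ft/yr = 1.876 × 10^5 m³/d
t = ΔV / Q = 9.027 × 10^7 m³ / 1.876 × 10^5 m³/d = 481.3 d
t = 481.3 d ≈ 68.76 weeks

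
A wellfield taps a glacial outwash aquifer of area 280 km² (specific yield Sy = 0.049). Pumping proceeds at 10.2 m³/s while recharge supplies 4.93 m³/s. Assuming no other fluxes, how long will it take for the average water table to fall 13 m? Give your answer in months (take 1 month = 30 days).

t ≈ 13.1 months

A = 280 km² = 2.8 × 10^8 m²
ΔV = Sy × A × Δh = 0.049 × 2.8 × 10^8 × 13 = 1.784 × 10^8 m³
Net withdrawal = 10.2 − 4.93 = 5.27 m³/s = 4.553 × 10^5 m³/d
t = ΔV / Q = 1.784 × 10^8 m³ / 4.553 × 10^5 m³/d = 391.7 d
t = 391.7 d ≈ 13.06 months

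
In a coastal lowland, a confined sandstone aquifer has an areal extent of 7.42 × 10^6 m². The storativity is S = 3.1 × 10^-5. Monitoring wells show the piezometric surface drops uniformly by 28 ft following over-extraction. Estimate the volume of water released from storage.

ΔV ≈ 1960 m³

Δh = 28 ft = 8.534 m
ΔV = S × A × Δh = 3.1 × 10^-5 × 7.42 × 10^6 m² × 8.534 m = 1963 m³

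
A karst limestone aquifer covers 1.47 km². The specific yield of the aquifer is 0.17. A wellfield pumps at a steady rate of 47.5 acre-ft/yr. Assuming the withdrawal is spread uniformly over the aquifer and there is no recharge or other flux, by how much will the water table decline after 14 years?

Δh ≈ 3.28 m

A = 1.47 km² = 1.47 × 10^6 m²
Q = 47.5 acre-ft/yr = 160.5 m³/d
t = 14 years = 5110 d
ΔV = Q × t = 160.5 m³/d × 5110 d = 8.203 × 10^5 m³
Δh = ΔV / (Sy × A) = 8.203 × 10^5 / (0.17 × 1.47 × 10^6) = 3.282 m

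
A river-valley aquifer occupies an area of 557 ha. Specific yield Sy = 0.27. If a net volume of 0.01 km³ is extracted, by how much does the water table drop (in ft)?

A = 557 ha = 5.57 × 10^6 m²
ΔV = 0.01 km³ = 1 × 10^7 m³
Δh = ΔV / (Sy × A) = 1 × 10^7 m³ / (0.27 × 5.57 × 10^6 m²) = 6.649 m
Δh = 6.649 m = 21.82 ft

Δh ≈ 21.8 ft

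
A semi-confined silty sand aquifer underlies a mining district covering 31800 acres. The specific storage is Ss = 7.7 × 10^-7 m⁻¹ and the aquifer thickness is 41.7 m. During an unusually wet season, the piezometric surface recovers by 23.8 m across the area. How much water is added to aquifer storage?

ΔV ≈ 98300 m³

S = Ss × b = 7.7 × 10^-7 m⁻¹ × 41.7 m = 3.211 × 10^-5
A = 31800 acres = 1.287 × 10^8 m²
ΔV = S × A × Δh = 3.211 × 10^-5 × 1.287 × 10^8 m² × 23.8 m = 98340 m³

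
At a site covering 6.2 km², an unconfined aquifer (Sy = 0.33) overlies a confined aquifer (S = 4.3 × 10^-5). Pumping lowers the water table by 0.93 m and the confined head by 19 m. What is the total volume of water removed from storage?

ΔV ≈ 1.91 × 10^6 m³

A = 6.2 km² = 6.2 × 10^6 m²
Unconfined: ΔV_u = Sy × A × Δh_u = 0.33 × 6.2 × 10^6 × 0.93 = 1.903 × 10^6 m³
Confined: ΔV_c = S × A × Δh_c = 4.3 × 10^-5 × 6.2 × 10^6 × 19 = 5065 m³
Total ΔV = 1.903 × 10^6 + 5065 = 1.908 × 10^6 m³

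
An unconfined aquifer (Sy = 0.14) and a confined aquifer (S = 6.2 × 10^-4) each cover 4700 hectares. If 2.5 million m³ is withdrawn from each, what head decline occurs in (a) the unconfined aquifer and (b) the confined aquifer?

A = 4700 hectares = 4.7 × 10^7 m²
ΔV = 2.5 million m³ = 2.5 × 10^6 m³
Unconfined: Δh_u = ΔV/(Sy·A) = 2.5 × 10^6/(0.14 × 4.7 × 10^7) = 0.3799 m
Confined: Δh_c = ΔV/(S·A) = 2.5 × 10^6/(6.2 × 10^-4 × 4.7 × 10^7) = 85.79 m

Δh_u ≈ 0.38 m; Δh_c ≈ 85.8 m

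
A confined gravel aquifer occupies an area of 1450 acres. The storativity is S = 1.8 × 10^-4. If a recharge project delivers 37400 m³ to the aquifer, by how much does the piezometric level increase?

A = 1450 acres = 5.868 × 10^6 m²
Δh = ΔV / (S × A) = 37400 m³ / (1.8 × 10^-4 × 5.868 × 10^6 m²) = 35.41 m

Δh ≈ 35.4 m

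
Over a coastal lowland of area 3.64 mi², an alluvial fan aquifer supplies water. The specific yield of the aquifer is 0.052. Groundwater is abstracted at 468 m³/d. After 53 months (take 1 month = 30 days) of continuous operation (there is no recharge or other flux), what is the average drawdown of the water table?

A = 3.64 mi² = 9.428 × 10^6 m²
t = 53 months = 1590 d
ΔV = Q × t = 468 m³/d × 1590 d = 7.441 × 10^5 m³
Δh = ΔV / (Sy × A) = 7.441 × 10^5 / (0.052 × 9.428 × 10^6) = 1.518 m

Δh ≈ 1.52 m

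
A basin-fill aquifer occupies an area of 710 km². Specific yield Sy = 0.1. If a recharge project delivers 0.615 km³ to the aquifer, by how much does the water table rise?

Δh ≈ 8.66 m

A = 710 km² = 7.1 × 10^8 m²
ΔV = 0.615 km³ = 6.15 × 10^8 m³
Δh = ΔV / (Sy × A) = 6.15 × 10^8 m³ / (0.1 × 7.1 × 10^8 m²) = 8.662 m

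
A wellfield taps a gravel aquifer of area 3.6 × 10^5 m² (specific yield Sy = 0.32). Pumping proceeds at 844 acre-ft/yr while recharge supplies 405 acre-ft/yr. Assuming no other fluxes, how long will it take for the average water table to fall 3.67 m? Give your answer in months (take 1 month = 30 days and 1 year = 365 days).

t ≈ 9.5 months

ΔV = Sy × A × Δh = 0.32 × 3.6 × 10^5 × 3.67 = 4.228 × 10^5 m³
Net withdrawal = 844 − 405 = 439 acre-ft/yr = 1484 m³/d
t = ΔV / Q = 4.228 × 10^5 m³ / 1484 m³/d = 285 d
t = 285 d ≈ 9.499 months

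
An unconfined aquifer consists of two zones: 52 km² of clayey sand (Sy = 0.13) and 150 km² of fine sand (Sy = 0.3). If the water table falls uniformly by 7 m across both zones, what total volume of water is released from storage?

A₁ = 52 km² = 5.2 × 10^7 m²; A₂ = 150 km² = 1.5 × 10^8 m²
ΔV₁ = 0.13 × 5.2 × 10^7 × 7 = 4.732 × 10^7 m³
ΔV₂ = 0.3 × 1.5 × 10^8 × 7 = 3.15 × 10^8 m³
ΔV = ΔV₁ + ΔV₂ = 3.623 × 10^8 m³

ΔV ≈ 3.62 × 10^8 m³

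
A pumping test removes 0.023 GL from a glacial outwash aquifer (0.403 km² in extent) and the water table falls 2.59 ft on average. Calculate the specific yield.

A = 0.403 km² = 4.03 × 10^5 m²
Δh = 2.59 ft = 0.7894 m
ΔV = 0.023 GL = 23000 m³
Sy = ΔV / (A × Δh) = 23000 m³ / (4.03 × 10^5 m² × 0.7894 m) = 0.07229

Sy ≈ 0.072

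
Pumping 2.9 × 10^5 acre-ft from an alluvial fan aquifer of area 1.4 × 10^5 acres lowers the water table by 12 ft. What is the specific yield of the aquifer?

Sy ≈ 0.17

A = 1.4 × 10^5 acres = 5.666 × 10^8 m²
Δh = 12 ft = 3.658 m
ΔV = 2.9 × 10^5 acre-ft = 3.577 × 10^8 m³
Sy = ΔV / (A × Δh) = 3.577 × 10^8 m³ / (5.666 × 10^8 m² × 3.658 m) = 0.1726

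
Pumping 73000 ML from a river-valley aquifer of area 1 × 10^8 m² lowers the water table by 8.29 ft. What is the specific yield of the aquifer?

Sy ≈ 0.29

Δh = 8.29 ft = 2.527 m
ΔV = 73000 ML = 7.3 × 10^7 m³
Sy = ΔV / (A × Δh) = 7.3 × 10^7 m³ / (1 × 10^8 m² × 2.527 m) = 0.2889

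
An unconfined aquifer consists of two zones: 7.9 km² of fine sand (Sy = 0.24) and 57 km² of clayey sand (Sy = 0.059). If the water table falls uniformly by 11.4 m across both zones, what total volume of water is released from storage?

ΔV ≈ 6 × 10^7 m³

A₁ = 7.9 km² = 7.9 × 10^6 m²; A₂ = 57 km² = 5.7 × 10^7 m²
ΔV₁ = 0.24 × 7.9 × 10^6 × 11.4 = 2.161 × 10^7 m³
ΔV₂ = 0.059 × 5.7 × 10^7 × 11.4 = 3.834 × 10^7 m³
ΔV = ΔV₁ + ΔV₂ = 5.995 × 10^7 m³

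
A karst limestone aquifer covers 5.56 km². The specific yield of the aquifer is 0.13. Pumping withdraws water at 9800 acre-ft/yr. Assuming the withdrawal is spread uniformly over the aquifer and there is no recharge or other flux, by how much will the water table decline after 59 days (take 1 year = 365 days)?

A = 5.56 km² = 5.56 × 10^6 m²
Q = 9800 acre-ft/yr = 33120 m³/d
ΔV = Q × t = 33120 m³/d × 59 d = 1.954 × 10^6 m³
Δh = ΔV / (Sy × A) = 1.954 × 10^6 / (0.13 × 5.56 × 10^6) = 2.703 m

Δh ≈ 2.7 m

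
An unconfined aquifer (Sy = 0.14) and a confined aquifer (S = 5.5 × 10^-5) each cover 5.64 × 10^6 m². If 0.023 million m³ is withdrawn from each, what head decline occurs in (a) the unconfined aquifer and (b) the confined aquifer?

Δh_u ≈ 0.0291 m; Δh_c ≈ 74.1 m

ΔV = 0.023 million m³ = 23000 m³
Unconfined: Δh_u = ΔV/(Sy·A) = 23000/(0.14 × 5.64 × 10^6) = 0.02913 m
Confined: Δh_c = ΔV/(S·A) = 23000/(5.5 × 10^-5 × 5.64 × 10^6) = 74.15 m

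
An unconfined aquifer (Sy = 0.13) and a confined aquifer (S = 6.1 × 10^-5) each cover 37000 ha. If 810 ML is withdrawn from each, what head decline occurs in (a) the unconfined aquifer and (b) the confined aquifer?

Δh_u ≈ 0.0168 m; Δh_c ≈ 35.9 m

A = 37000 ha = 3.7 × 10^8 m²
ΔV = 810 ML = 8.1 × 10^5 m³
Unconfined: Δh_u = ΔV/(Sy·A) = 8.1 × 10^5/(0.13 × 3.7 × 10^8) = 0.01684 m
Confined: Δh_c = ΔV/(S·A) = 8.1 × 10^5/(6.1 × 10^-5 × 3.7 × 10^8) = 35.89 m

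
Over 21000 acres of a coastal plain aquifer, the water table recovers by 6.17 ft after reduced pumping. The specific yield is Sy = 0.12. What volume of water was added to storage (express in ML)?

ΔV ≈ 19200 ML

A = 21000 acres = 8.498 × 10^7 m²
Δh = 6.17 ft = 1.881 m
ΔV = Sy × A × Δh = 0.12 × 8.498 × 10^7 m² × 1.881 m = 1.918 × 10^7 m³
ΔV = 1.918 × 10^7 m³ = 19180 ML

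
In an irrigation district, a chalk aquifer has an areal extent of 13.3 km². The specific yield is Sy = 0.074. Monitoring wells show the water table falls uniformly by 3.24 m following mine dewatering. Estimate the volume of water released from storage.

ΔV ≈ 3.19 × 10^6 m³

A = 13.3 km² = 1.33 × 10^7 m²
ΔV = Sy × A × Δh = 0.074 × 1.33 × 10^7 m² × 3.24 m = 3.189 × 10^6 m³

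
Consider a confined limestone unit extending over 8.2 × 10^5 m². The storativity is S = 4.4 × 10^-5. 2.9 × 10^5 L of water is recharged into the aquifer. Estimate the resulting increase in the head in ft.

ΔV = 2.9 × 10^5 L = 290 m³
Δh = ΔV / (S × A) = 290 m³ / (4.4 × 10^-5 × 8.2 × 10^5 m²) = 8.038 m
Δh = 8.038 m = 26.37 ft

Δh ≈ 26.4 ft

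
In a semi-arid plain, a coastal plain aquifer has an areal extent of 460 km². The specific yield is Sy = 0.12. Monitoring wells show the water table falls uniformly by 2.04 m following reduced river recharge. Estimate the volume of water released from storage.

A = 460 km² = 4.6 × 10^8 m²
ΔV = Sy × A × Δh = 0.12 × 4.6 × 10^8 m² × 2.04 m = 1.126 × 10^8 m³

ΔV ≈ 1.13 × 10^8 m³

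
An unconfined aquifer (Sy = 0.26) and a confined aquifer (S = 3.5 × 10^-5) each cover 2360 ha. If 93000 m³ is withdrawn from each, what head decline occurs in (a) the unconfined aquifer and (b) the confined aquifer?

Δh_u ≈ 0.0152 m; Δh_c ≈ 113 m

A = 2360 ha = 2.36 × 10^7 m²
Unconfined: Δh_u = ΔV/(Sy·A) = 93000/(0.26 × 2.36 × 10^7) = 0.01516 m
Confined: Δh_c = ΔV/(S·A) = 93000/(3.5 × 10^-5 × 2.36 × 10^7) = 112.6 m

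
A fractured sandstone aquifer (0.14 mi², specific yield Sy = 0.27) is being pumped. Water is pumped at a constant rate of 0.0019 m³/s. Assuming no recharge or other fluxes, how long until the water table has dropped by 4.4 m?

A = 0.14 mi² = 3.626 × 10^5 m²
ΔV = Sy × A × Δh = 0.27 × 3.626 × 10^5 × 4.4 = 4.308 × 10^5 m³
Q = 0.0019 m³/s = 164.2 m³/d
t = ΔV / Q = 4.308 × 10^5 m³ / 164.2 m³/d = 2624 d

t ≈ 2620 days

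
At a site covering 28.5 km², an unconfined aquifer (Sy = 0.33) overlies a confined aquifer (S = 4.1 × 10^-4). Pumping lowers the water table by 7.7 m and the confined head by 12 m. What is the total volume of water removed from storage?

A = 28.5 km² = 2.85 × 10^7 m²
Unconfined: ΔV_u = Sy × A × Δh_u = 0.33 × 2.85 × 10^7 × 7.7 = 7.242 × 10^7 m³
Confined: ΔV_c = S × A × Δh_c = 4.1 × 10^-4 × 2.85 × 10^7 × 12 = 1.402 × 10^5 m³
Total ΔV = 7.242 × 10^7 + 1.402 × 10^5 = 7.256 × 10^7 m³

ΔV ≈ 7.26 × 10^7 m³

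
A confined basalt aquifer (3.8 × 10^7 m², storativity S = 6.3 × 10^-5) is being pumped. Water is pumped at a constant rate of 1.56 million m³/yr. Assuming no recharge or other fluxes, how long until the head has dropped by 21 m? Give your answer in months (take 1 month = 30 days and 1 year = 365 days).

t ≈ 0.392 months

ΔV = S × A × Δh = 6.3 × 10^-5 × 3.8 × 10^7 × 21 = 50270 m³
Q = 1.56 million m³/yr = 4274 m³/d
t = ΔV / Q = 50270 m³ / 4274 m³/d = 11.76 d
t = 11.76 d ≈ 0.3921 months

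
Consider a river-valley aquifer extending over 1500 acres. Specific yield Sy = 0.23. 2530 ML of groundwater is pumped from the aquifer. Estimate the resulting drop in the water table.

Δh ≈ 1.81 m

A = 1500 acres = 6.07 × 10^6 m²
ΔV = 2530 ML = 2.53 × 10^6 m³
Δh = ΔV / (Sy × A) = 2.53 × 10^6 m³ / (0.23 × 6.07 × 10^6 m²) = 1.812 m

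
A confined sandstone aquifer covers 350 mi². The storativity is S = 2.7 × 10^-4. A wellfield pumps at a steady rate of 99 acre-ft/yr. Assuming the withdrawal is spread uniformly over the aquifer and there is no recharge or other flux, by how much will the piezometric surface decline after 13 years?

Δh ≈ 6.49 m

A = 350 mi² = 9.065 × 10^8 m²
Q = 99 acre-ft/yr = 334.6 m³/d
t = 13 years = 4745 d
ΔV = Q × t = 334.6 m³/d × 4745 d = 1.587 × 10^6 m³
Δh = ΔV / (S × A) = 1.587 × 10^6 / (2.7 × 10^-4 × 9.065 × 10^8) = 6.486 m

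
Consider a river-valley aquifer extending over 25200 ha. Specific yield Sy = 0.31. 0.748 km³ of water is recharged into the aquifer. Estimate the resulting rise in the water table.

A = 25200 ha = 2.52 × 10^8 m²
ΔV = 0.748 km³ = 7.48 × 10^8 m³
Δh = ΔV / (Sy × A) = 7.48 × 10^8 m³ / (0.31 × 2.52 × 10^8 m²) = 9.575 m

Δh ≈ 9.58 m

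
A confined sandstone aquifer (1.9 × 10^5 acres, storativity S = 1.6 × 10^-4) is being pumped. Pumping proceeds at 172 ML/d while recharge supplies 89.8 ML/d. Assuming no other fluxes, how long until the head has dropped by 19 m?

A = 1.9 × 10^5 acres = 7.689 × 10^8 m²
ΔV = S × A × Δh = 1.6 × 10^-4 × 7.689 × 10^8 × 19 = 2.337 × 10^6 m³
Net withdrawal = 172 − 89.8 = 82.2 ML/d = 82200 m³/d
t = ΔV / Q = 2.337 × 10^6 m³ / 82200 m³/d = 28.44 d

t ≈ 28.4 days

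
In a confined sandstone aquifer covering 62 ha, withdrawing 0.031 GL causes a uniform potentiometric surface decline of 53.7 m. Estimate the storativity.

A = 62 ha = 6.2 × 10^5 m²
ΔV = 0.031 GL = 31000 m³
S = ΔV / (A × Δh) = 31000 m³ / (6.2 × 10^5 m² × 53.7 m) = 9.311 × 10^-4

S ≈ 9.3 × 10^-4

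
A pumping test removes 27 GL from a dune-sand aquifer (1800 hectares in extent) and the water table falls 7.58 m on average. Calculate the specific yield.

A = 1800 hectares = 1.8 × 10^7 m²
ΔV = 27 GL = 2.7 × 10^7 m³
Sy = ΔV / (A × Δh) = 2.7 × 10^7 m³ / (1.8 × 10^7 m² × 7.58 m) = 0.1979

Sy ≈ 0.2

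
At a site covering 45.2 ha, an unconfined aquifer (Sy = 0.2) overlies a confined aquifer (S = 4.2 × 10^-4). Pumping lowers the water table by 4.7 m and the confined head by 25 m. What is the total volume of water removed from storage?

A = 45.2 ha = 4.52 × 10^5 m²
Unconfined: ΔV_u = Sy × A × Δh_u = 0.2 × 4.52 × 10^5 × 4.7 = 4.249 × 10^5 m³
Confined: ΔV_c = S × A × Δh_c = 4.2 × 10^-4 × 4.52 × 10^5 × 25 = 4746 m³
Total ΔV = 4.249 × 10^5 + 4746 = 4.296 × 10^5 m³

ΔV ≈ 4.3 × 10^5 m³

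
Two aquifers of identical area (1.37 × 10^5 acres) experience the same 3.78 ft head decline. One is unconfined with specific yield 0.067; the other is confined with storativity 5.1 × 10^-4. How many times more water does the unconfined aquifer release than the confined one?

A = 1.37 × 10^5 acres = 5.544 × 10^8 m²
Δh = 3.78 ft = 1.152 m
Unconfined: ΔV_u = Sy × A × Δh = 0.067 × 5.544 × 10^8 × 1.152 = 4.28 × 10^7 m³
Confined: ΔV_c = S × A × Δh = 5.1 × 10^-4 × 5.544 × 10^8 × 1.152 = 3.258 × 10^5 m³
Ratio = ΔV_u / ΔV_c = Sy / S = 0.067 / 5.1 × 10^-4 = 131.4

ΔV_u / ΔV_c ≈ 131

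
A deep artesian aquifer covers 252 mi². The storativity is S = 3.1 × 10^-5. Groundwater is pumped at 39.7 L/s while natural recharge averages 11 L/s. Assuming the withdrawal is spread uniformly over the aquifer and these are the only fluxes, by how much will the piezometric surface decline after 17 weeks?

A = 252 mi² = 6.527 × 10^8 m²
Net abstraction = 39.7 − 11 = 28.7 L/s
Q_net = 28.7 L/s = 2480 m³/d
t = 17 weeks = 119 d
ΔV = Q × t = 2480 m³/d × 119 d = 2.951 × 10^5 m³
Δh = ΔV / (S × A) = 2.951 × 10^5 / (3.1 × 10^-5 × 6.527 × 10^8) = 14.58 m

Δh ≈ 14.6 m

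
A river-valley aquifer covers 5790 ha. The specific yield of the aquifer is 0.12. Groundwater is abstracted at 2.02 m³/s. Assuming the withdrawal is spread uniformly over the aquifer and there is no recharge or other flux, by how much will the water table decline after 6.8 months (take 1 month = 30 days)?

Δh ≈ 5.12 m

A = 5790 ha = 5.79 × 10^7 m²
Q = 2.02 m³/s = 1.745 × 10^5 m³/d
t = 6.8 months = 204 d
ΔV = Q × t = 1.745 × 10^5 m³/d × 204 d = 3.56 × 10^7 m³
Δh = ΔV / (Sy × A) = 3.56 × 10^7 / (0.12 × 5.79 × 10^7) = 5.124 m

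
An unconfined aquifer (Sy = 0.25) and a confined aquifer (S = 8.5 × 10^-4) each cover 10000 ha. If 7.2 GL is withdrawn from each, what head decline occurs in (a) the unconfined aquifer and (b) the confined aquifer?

Δh_u ≈ 0.288 m; Δh_c ≈ 84.7 m

A = 10000 ha = 1 × 10^8 m²
ΔV = 7.2 GL = 7.2 × 10^6 m³
Unconfined: Δh_u = ΔV/(Sy·A) = 7.2 × 10^6/(0.25 × 1 × 10^8) = 0.288 m
Confined: Δh_c = ΔV/(S·A) = 7.2 × 10^6/(8.5 × 10^-4 × 1 × 10^8) = 84.71 m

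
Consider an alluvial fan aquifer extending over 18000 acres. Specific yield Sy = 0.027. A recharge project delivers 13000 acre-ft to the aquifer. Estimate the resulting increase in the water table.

Δh ≈ 8.15 m

A = 18000 acres = 7.284 × 10^7 m²
ΔV = 13000 acre-ft = 1.604 × 10^7 m³
Δh = ΔV / (Sy × A) = 1.604 × 10^7 m³ / (0.027 × 7.284 × 10^7 m²) = 8.153 m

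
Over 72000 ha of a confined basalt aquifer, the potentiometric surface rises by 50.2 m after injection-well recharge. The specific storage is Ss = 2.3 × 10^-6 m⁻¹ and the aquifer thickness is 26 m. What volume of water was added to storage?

S = Ss × b = 2.3 × 10^-6 m⁻¹ × 26 m = 5.98 × 10^-5
A = 72000 ha = 7.2 × 10^8 m²
ΔV = S × A × Δh = 5.98 × 10^-5 × 7.2 × 10^8 m² × 50.2 m = 2.161 × 10^6 m³

ΔV ≈ 2.16 × 10^6 m³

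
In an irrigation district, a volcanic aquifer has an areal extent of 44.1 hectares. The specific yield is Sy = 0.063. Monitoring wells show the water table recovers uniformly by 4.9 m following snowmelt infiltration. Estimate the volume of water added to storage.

A = 44.1 hectares = 4.41 × 10^5 m²
ΔV = Sy × A × Δh = 0.063 × 4.41 × 10^5 m² × 4.9 m = 1.361 × 10^5 m³

ΔV ≈ 1.36 × 10^5 m³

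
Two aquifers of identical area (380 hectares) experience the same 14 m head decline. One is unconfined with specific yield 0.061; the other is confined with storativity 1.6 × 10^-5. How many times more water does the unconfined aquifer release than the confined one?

ΔV_u / ΔV_c ≈ 3810

A = 380 hectares = 3.8 × 10^6 m²
Unconfined: ΔV_u = Sy × A × Δh = 0.061 × 3.8 × 10^6 × 14 = 3.245 × 10^6 m³
Confined: ΔV_c = S × A × Δh = 1.6 × 10^-5 × 3.8 × 10^6 × 14 = 851.2 m³
Ratio = ΔV_u / ΔV_c = Sy / S = 0.061 / 1.6 × 10^-5 = 3813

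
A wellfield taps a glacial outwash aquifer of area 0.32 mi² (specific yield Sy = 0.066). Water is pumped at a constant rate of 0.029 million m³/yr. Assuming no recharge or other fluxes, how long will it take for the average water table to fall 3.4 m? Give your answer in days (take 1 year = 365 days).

t ≈ 2340 days

A = 0.32 mi² = 8.288 × 10^5 m²
ΔV = Sy × A × Δh = 0.066 × 8.288 × 10^5 × 3.4 = 1.86 × 10^5 m³
Q = 0.029 million m³/yr = 79.45 m³/d
t = ΔV / Q = 1.86 × 10^5 m³ / 79.45 m³/d = 2341 d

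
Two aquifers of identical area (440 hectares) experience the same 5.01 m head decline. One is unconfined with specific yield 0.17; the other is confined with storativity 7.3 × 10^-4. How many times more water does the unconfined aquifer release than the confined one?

ΔV_u / ΔV_c ≈ 233

A = 440 hectares = 4.4 × 10^6 m²
Unconfined: ΔV_u = Sy × A × Δh = 0.17 × 4.4 × 10^6 × 5.01 = 3.747 × 10^6 m³
Confined: ΔV_c = S × A × Δh = 7.3 × 10^-4 × 4.4 × 10^6 × 5.01 = 16090 m³
Ratio = ΔV_u / ΔV_c = Sy / S = 0.17 / 7.3 × 10^-4 = 232.9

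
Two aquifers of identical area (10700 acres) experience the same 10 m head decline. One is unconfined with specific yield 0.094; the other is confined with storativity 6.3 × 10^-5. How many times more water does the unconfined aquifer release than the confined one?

A = 10700 acres = 4.33 × 10^7 m²
Unconfined: ΔV_u = Sy × A × Δh = 0.094 × 4.33 × 10^7 × 10 = 4.07 × 10^7 m³
Confined: ΔV_c = S × A × Δh = 6.3 × 10^-5 × 4.33 × 10^7 × 10 = 27280 m³
Ratio = ΔV_u / ΔV_c = Sy / S = 0.094 / 6.3 × 10^-5 = 1492

ΔV_u / ΔV_c ≈ 1490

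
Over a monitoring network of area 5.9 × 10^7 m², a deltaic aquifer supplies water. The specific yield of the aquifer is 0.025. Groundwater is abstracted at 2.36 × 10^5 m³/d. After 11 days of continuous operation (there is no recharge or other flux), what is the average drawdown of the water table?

Δh ≈ 1.76 m

ΔV = Q × t = 2.36 × 10^5 m³/d × 11 d = 2.596 × 10^6 m³
Δh = ΔV / (Sy × A) = 2.596 × 10^6 / (0.025 × 5.9 × 10^7) = 1.76 m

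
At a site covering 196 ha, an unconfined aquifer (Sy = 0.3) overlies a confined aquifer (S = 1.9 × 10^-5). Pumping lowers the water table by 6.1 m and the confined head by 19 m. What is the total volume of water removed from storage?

A = 196 ha = 1.96 × 10^6 m²
Unconfined: ΔV_u = Sy × A × Δh_u = 0.3 × 1.96 × 10^6 × 6.1 = 3.587 × 10^6 m³
Confined: ΔV_c = S × A × Δh_c = 1.9 × 10^-5 × 1.96 × 10^6 × 19 = 707.6 m³
Total ΔV = 3.587 × 10^6 + 707.6 = 3.588 × 10^6 m³

ΔV ≈ 3.59 × 10^6 m³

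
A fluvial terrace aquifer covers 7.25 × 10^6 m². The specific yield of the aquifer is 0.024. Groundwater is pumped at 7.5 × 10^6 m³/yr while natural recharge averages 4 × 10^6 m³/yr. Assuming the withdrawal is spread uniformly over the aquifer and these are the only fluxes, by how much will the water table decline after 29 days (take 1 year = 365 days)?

Δh ≈ 1.6 m

Net abstraction = 7.5 × 10^6 − 4 × 10^6 = 3.5 × 10^6 m³/yr
Q_net = 3.5 × 10^6 m³/yr = 9589 m³/d
ΔV = Q × t = 9589 m³/d × 29 d = 2.781 × 10^5 m³
Δh = ΔV / (Sy × A) = 2.781 × 10^5 / (0.024 × 7.25 × 10^6) = 1.598 m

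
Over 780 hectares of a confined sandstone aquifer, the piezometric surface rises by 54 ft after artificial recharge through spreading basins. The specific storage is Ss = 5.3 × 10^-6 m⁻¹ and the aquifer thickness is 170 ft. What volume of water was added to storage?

b = 170 ft = 51.82 m
S = Ss × b = 5.3 × 10^-6 m⁻¹ × 51.82 m = 2.746 × 10^-4
A = 780 hectares = 7.8 × 10^6 m²
Δh = 54 ft = 16.46 m
ΔV = S × A × Δh = 2.746 × 10^-4 × 7.8 × 10^6 m² × 16.46 m = 35260 m³

ΔV ≈ 35300 m³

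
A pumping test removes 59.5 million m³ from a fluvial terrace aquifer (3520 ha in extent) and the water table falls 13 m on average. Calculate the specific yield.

A = 3520 ha = 3.52 × 10^7 m²
ΔV = 59.5 million m³ = 5.95 × 10^7 m³
Sy = ΔV / (A × Δh) = 5.95 × 10^7 m³ / (3.52 × 10^7 m² × 13 m) = 0.13

Sy ≈ 0.13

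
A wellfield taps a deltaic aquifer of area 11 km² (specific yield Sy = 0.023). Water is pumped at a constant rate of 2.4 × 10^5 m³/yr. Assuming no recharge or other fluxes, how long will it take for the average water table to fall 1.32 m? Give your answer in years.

A = 11 km² = 1.1 × 10^7 m²
ΔV = Sy × A × Δh = 0.023 × 1.1 × 10^7 × 1.32 = 3.34 × 10^5 m³
Q = 2.4 × 10^5 m³/yr = 657.5 m³/d
t = ΔV / Q = 3.34 × 10^5 m³ / 657.5 m³/d = 507.9 d
t = 507.9 d ≈ 1.392 years

t ≈ 1.39 years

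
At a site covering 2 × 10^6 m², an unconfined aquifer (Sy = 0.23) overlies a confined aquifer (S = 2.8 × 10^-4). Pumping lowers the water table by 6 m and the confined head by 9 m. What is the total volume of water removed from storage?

ΔV ≈ 2.77 × 10^6 m³

Unconfined: ΔV_u = Sy × A × Δh_u = 0.23 × 2 × 10^6 × 6 = 2.76 × 10^6 m³
Confined: ΔV_c = S × A × Δh_c = 2.8 × 10^-4 × 2 × 10^6 × 9 = 5040 m³
Total ΔV = 2.76 × 10^6 + 5040 = 2.765 × 10^6 m³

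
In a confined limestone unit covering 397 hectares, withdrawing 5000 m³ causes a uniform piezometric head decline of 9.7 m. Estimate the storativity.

A = 397 hectares = 3.97 × 10^6 m²
S = ΔV / (A × Δh) = 5000 m³ / (3.97 × 10^6 m² × 9.7 m) = 1.298 × 10^-4

S ≈ 1.3 × 10^-4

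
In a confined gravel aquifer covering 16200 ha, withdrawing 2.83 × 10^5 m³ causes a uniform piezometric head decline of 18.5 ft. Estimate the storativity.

S ≈ 3.1 × 10^-4

A = 16200 ha = 1.62 × 10^8 m²
Δh = 18.5 ft = 5.639 m
S = ΔV / (A × Δh) = 2.83 × 10^5 m³ / (1.62 × 10^8 m² × 5.639 m) = 3.098 × 10^-4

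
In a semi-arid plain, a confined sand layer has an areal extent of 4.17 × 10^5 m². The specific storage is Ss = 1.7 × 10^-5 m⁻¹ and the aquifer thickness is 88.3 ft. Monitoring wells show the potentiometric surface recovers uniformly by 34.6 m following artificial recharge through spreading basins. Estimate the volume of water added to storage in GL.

b = 88.3 ft = 26.91 m
S = Ss × b = 1.7 × 10^-5 m⁻¹ × 26.91 m = 4.575 × 10^-4
ΔV = S × A × Δh = 4.575 × 10^-4 × 4.17 × 10^5 m² × 34.6 m = 6601 m³
ΔV = 6601 m³ = 0.006601 GL

ΔV ≈ 0.0066 GL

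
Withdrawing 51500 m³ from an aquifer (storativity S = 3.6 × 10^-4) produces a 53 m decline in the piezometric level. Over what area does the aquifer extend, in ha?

A ≈ 270 ha

A = ΔV / (S × Δh) = 51500 / (3.6 × 10^-4 × 53) = 2.699 × 10^6 m²
A = 2.699 × 10^6 m² = 269.9 ha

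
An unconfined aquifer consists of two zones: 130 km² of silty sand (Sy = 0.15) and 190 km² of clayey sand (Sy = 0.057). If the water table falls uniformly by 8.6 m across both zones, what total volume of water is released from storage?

ΔV ≈ 2.61 × 10^8 m³

A₁ = 130 km² = 1.3 × 10^8 m²; A₂ = 190 km² = 1.9 × 10^8 m²
ΔV₁ = 0.15 × 1.3 × 10^8 × 8.6 = 1.677 × 10^8 m³
ΔV₂ = 0.057 × 1.9 × 10^8 × 8.6 = 9.314 × 10^7 m³
ΔV = ΔV₁ + ΔV₂ = 2.608 × 10^8 m³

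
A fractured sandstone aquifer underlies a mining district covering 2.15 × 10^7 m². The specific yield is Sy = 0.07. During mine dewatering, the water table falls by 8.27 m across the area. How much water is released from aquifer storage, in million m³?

ΔV ≈ 12.4 million m³

ΔV = Sy × A × Δh = 0.07 × 2.15 × 10^7 m² × 8.27 m = 1.245 × 10^7 m³
ΔV = 1.245 × 10^7 m³ = 12.45 million m³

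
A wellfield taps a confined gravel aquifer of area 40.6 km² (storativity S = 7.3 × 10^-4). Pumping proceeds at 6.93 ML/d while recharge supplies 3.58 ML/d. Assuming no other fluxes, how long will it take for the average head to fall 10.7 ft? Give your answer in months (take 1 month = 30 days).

t ≈ 0.962 months

A = 40.6 km² = 4.06 × 10^7 m²
Δh = 10.7 ft = 3.261 m
ΔV = S × A × Δh = 7.3 × 10^-4 × 4.06 × 10^7 × 3.261 = 96660 m³
Net withdrawal = 6.93 − 3.58 = 3.35 ML/d = 3350 m³/d
t = ΔV / Q = 96660 m³ / 3350 m³/d = 28.85 d
t = 28.85 d ≈ 0.9618 months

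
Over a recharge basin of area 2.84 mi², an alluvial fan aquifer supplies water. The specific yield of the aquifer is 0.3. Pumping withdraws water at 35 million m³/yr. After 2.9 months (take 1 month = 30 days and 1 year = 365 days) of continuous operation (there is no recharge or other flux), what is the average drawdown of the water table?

A = 2.84 mi² = 7.356 × 10^6 m²
Q = 35 million m³/yr = 95890 m³/d
t = 2.9 months = 87 d
ΔV = Q × t = 95890 m³/d × 87 d = 8.342 × 10^6 m³
Δh = ΔV / (Sy × A) = 8.342 × 10^6 / (0.3 × 7.356 × 10^6) = 3.781 m

Δh ≈ 3.78 m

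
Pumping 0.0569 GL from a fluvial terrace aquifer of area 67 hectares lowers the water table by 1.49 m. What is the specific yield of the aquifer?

A = 67 hectares = 6.7 × 10^5 m²
ΔV = 0.0569 GL = 56900 m³
Sy = ΔV / (A × Δh) = 56900 m³ / (6.7 × 10^5 m² × 1.49 m) = 0.057

Sy ≈ 0.057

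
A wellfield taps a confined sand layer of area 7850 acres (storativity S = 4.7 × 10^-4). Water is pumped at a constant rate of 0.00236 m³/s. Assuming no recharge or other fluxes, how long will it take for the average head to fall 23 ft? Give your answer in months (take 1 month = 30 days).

t ≈ 17.1 months

A = 7850 acres = 3.177 × 10^7 m²
Δh = 23 ft = 7.01 m
ΔV = S × A × Δh = 4.7 × 10^-4 × 3.177 × 10^7 × 7.01 = 1.047 × 10^5 m³
Q = 0.00236 m³/s = 203.9 m³/d
t = ΔV / Q = 1.047 × 10^5 m³ / 203.9 m³/d = 513.3 d
t = 513.3 d ≈ 17.11 months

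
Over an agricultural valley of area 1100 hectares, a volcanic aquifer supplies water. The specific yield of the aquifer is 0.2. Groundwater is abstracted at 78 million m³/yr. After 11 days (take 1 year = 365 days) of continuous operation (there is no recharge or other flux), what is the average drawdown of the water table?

A = 1100 hectares = 1.1 × 10^7 m²
Q = 78 million m³/yr = 2.137 × 10^5 m³/d
ΔV = Q × t = 2.137 × 10^5 m³/d × 11 d = 2.351 × 10^6 m³
Δh = ΔV / (Sy × A) = 2.351 × 10^6 / (0.2 × 1.1 × 10^7) = 1.068 m

Δh ≈ 1.07 m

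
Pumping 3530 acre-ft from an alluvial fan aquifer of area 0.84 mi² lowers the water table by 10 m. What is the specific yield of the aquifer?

A = 0.84 mi² = 2.176 × 10^6 m²
ΔV = 3530 acre-ft = 4.354 × 10^6 m³
Sy = ΔV / (A × Δh) = 4.354 × 10^6 m³ / (2.176 × 10^6 m² × 10 m) = 0.2001

Sy ≈ 0.2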